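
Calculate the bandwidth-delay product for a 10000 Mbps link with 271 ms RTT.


BDP = bandwidth * RTT
= 10000 Mbps * 271 ms
= 10000 * 1e6 * 271 / 1000 bits
= 2710000000 bits
= 338750000 bytes
= 330810.5469 KB
BDP = 2710000000 bits (338750000 bytes)


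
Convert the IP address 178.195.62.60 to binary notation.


178 = 10110010
195 = 11000011
62 = 00111110
60 = 00111100
Binary: 10110010.11000011.00111110.00111100


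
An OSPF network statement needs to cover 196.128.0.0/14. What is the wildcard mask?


Subnet mask: 255.252.0.0
Wildcard = 255.255.255.255 - subnet mask
255 - 255 = 0
255 - 252 = 3
255 - 0 = 255
255 - 0 = 255
Wildcard: 0.3.255.255


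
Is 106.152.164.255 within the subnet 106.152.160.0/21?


Subnet network: 106.152.160.0
Test IP AND mask: 106.152.160.0
Yes, 106.152.164.255 is in 106.152.160.0/21


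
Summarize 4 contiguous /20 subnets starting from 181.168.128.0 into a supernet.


Original prefix: /20
Number of subnets: 4 = 2^2
New prefix = 20 - 2 = 18
Supernet: 181.168.128.0/18


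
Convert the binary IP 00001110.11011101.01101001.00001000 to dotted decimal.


00001110 = 14
11011101 = 221
01101001 = 105
00001000 = 8
IP: 14.221.105.8


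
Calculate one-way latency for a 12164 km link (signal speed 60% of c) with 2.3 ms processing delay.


Speed = 0.6 * 3e5 km/s = 180000 km/s
Propagation delay = 12164 / 180000 = 0.0676 s = 67.5778 ms
Processing delay = 2.3 ms
Total one-way latency = 69.8778 ms


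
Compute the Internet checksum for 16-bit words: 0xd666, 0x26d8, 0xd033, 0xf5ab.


Sum all words (with carry folding):
+ 0xd666 = 0xd666
+ 0x26d8 = 0xfd3e
+ 0xd033 = 0xcd72
+ 0xf5ab = 0xc31e
One's complement: ~0xc31e
Checksum = 0x3ce1


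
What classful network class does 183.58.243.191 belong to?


First octet: 183
Binary: 10110111
10xxxxxx -> Class B (128-191)
Class B, default mask 255.255.0.0 (/16)


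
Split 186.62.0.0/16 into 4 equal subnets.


New prefix = 16 + 2 = 18
Each subnet has 16384 addresses
  186.62.0.0/18
  186.62.64.0/18
  186.62.128.0/18
  186.62.192.0/18
Subnets: 186.62.0.0/18, 186.62.64.0/18, 186.62.128.0/18, 186.62.192.0/18


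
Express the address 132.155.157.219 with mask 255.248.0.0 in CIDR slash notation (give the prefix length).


Binary: 11111111.11111000.00000000.00000000
Count leading 1s
Prefix: /13


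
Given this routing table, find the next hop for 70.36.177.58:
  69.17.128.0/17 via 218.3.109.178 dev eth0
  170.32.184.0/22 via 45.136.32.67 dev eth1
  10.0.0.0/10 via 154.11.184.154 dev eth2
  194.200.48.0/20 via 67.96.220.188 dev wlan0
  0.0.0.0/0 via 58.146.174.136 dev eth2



Longest prefix match for 70.36.177.58:
  /17 69.17.128.0: no
  /22 170.32.184.0: no
  /10 10.0.0.0: no
  /20 194.200.48.0: no
  /0 0.0.0.0: MATCH
Selected: next-hop 58.146.174.136 via eth2 (matched /0)


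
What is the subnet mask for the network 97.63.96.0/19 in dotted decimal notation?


/19 means 19 network bits, 13 host bits
Binary: 11111111111111111110000000000000
Mask: 255.255.224.0


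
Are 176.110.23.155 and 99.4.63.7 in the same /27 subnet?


Mask: 255.255.255.224
176.110.23.155 AND mask = 176.110.23.128
99.4.63.7 AND mask = 99.4.63.0
No, different subnets (176.110.23.128 vs 99.4.63.0)


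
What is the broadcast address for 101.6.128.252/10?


Network: 101.0.0.0/10
Host bits = 22
Set all host bits to 1:
Broadcast: 101.63.255.255


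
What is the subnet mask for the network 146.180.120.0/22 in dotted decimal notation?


/22 means 22 network bits, 10 host bits
Binary: 11111111111111111111110000000000
Mask: 255.255.252.0


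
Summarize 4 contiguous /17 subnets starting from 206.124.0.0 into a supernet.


Original prefix: /17
Number of subnets: 4 = 2^2
New prefix = 17 - 2 = 15
Supernet: 206.124.0.0/15


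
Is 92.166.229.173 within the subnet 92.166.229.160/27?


Subnet network: 92.166.229.160
Test IP AND mask: 92.166.229.160
Yes, 92.166.229.173 is in 92.166.229.160/27


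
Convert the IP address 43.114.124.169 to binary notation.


43 = 00101011
114 = 01110010
124 = 01111100
169 = 10101001
Binary: 00101011.01110010.01111100.10101001


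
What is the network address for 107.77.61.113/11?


IP:   01101011.01001101.00111101.01110001
Mask: 11111111.11100000.00000000.00000000
AND operation:
Net:  01101011.01000000.00000000.00000000
Network: 107.64.0.0/11


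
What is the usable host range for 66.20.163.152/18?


Network: 66.20.128.0
Broadcast: 66.20.191.255
First usable = network + 1
Last usable = broadcast - 1
Range: 66.20.128.1 to 66.20.191.254


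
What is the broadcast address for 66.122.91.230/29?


Network: 66.122.91.224/29
Host bits = 3
Set all host bits to 1:
Broadcast: 66.122.91.231


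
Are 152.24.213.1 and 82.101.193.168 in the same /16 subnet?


Mask: 255.255.0.0
152.24.213.1 AND mask = 152.24.0.0
82.101.193.168 AND mask = 82.101.0.0
No, different subnets (152.24.0.0 vs 82.101.0.0)


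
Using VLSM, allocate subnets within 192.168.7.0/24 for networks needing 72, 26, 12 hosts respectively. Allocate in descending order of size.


72 hosts -> /25 (126 usable): 192.168.7.0/25
26 hosts -> /27 (30 usable): 192.168.7.128/27
12 hosts -> /28 (14 usable): 192.168.7.160/28
Allocation: 192.168.7.0/25 (72 hosts, 126 usable); 192.168.7.128/27 (26 hosts, 30 usable); 192.168.7.160/28 (12 hosts, 14 usable)


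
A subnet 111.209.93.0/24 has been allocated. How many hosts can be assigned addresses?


Host bits = 32 - 24 = 8
Total addresses = 2^8 = 256
Usable = total - 2 (network and broadcast)
Usable hosts: 254


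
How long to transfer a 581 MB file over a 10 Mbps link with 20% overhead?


Effective throughput = 10 * (1 - 20/100) = 8 Mbps
File size in Mb = 581 * 8 = 4648 Mb
Time = 4648 / 8
Time = 581 seconds


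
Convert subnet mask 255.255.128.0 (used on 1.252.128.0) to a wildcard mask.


Subnet mask: 255.255.128.0
Wildcard = 255.255.255.255 - subnet mask
255 - 255 = 0
255 - 255 = 0
255 - 128 = 127
255 - 0 = 255
Wildcard: 0.0.127.255


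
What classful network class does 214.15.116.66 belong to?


First octet: 214
Binary: 11010110
110xxxxx -> Class C (192-223)
Class C, default mask 255.255.255.0 (/24)


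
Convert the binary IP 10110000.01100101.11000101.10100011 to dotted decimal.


10110000 = 176
01100101 = 101
11000101 = 197
10100011 = 163
IP: 176.101.197.163


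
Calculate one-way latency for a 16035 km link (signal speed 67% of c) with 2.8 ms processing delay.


Speed = 0.67 * 3e5 km/s = 201000 km/s
Propagation delay = 16035 / 201000 = 0.0798 s = 79.7761 ms
Processing delay = 2.8 ms
Total one-way latency = 82.5761 ms


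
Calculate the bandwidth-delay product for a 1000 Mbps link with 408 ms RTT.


BDP = bandwidth * RTT
= 1000 Mbps * 408 ms
= 1000 * 1e6 * 408 / 1000 bits
= 408000000 bits
= 51000000 bytes
= 49804.6875 KB
BDP = 408000000 bits (51000000 bytes)


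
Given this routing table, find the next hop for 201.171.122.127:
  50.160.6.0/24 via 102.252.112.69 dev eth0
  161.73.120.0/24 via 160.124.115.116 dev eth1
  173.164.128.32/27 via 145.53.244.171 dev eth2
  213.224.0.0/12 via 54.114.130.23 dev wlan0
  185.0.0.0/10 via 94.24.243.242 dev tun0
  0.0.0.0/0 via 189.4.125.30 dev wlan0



Longest prefix match for 201.171.122.127:
  /24 50.160.6.0: no
  /24 161.73.120.0: no
  /27 173.164.128.32: no
  /12 213.224.0.0: no
  /10 185.0.0.0: no
  /0 0.0.0.0: MATCH
Selected: next-hop 189.4.125.30 via wlan0 (matched /0)


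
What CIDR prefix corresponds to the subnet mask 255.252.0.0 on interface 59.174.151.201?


Binary: 11111111.11111100.00000000.00000000
Count leading 1s
Prefix: /14


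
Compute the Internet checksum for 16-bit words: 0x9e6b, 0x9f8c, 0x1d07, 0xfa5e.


Sum all words (with carry folding):
+ 0x9e6b = 0x9e6b
+ 0x9f8c = 0x3df8
+ 0x1d07 = 0x5aff
+ 0xfa5e = 0x555e
One's complement: ~0x555e
Checksum = 0xaaa1


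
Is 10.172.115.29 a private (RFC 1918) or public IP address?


RFC 1918 private ranges:
  10.0.0.0/8 (10.0.0.0 - 10.255.255.255)
  172.16.0.0/12 (172.16.0.0 - 172.31.255.255)
  192.168.0.0/16 (192.168.0.0 - 192.168.255.255)
Private (in 10.0.0.0/8)


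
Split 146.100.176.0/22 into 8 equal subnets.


New prefix = 22 + 3 = 25
Each subnet has 128 addresses
  146.100.176.0/25
  146.100.176.128/25
  146.100.177.0/25
  146.100.177.128/25
  146.100.178.0/25
  146.100.178.128/25
  146.100.179.0/25
  146.100.179.128/25
Subnets: 146.100.176.0/25, 146.100.176.128/25, 146.100.177.0/25, 146.100.177.128/25, 146.100.178.0/25, 146.100.178.128/25, 146.100.179.0/25, 146.100.179.128/25


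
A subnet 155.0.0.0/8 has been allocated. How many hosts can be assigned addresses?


Host bits = 32 - 8 = 24
Total addresses = 2^24 = 16777216
Usable = total - 2 (network and broadcast)
Usable hosts: 16777214


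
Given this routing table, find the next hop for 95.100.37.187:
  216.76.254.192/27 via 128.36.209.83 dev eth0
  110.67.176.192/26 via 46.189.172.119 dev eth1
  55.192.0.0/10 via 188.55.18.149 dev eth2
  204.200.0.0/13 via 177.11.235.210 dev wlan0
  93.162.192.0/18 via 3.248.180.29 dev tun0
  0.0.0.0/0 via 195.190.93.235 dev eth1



Longest prefix match for 95.100.37.187:
  /27 216.76.254.192: no
  /26 110.67.176.192: no
  /10 55.192.0.0: no
  /13 204.200.0.0: no
  /18 93.162.192.0: no
  /0 0.0.0.0: MATCH
Selected: next-hop 195.190.93.235 via eth1 (matched /0)


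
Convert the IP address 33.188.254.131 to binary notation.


33 = 00100001
188 = 10111100
254 = 11111110
131 = 10000011
Binary: 00100001.10111100.11111110.10000011


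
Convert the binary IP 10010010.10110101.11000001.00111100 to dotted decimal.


10010010 = 146
10110101 = 181
11000001 = 193
00111100 = 60
IP: 146.181.193.60


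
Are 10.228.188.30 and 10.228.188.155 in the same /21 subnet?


Mask: 255.255.248.0
10.228.188.30 AND mask = 10.228.184.0
10.228.188.155 AND mask = 10.228.184.0
Yes, same subnet (10.228.184.0)


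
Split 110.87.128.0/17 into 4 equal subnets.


New prefix = 17 + 2 = 19
Each subnet has 8192 addresses
  110.87.128.0/19
  110.87.160.0/19
  110.87.192.0/19
  110.87.224.0/19
Subnets: 110.87.128.0/19, 110.87.160.0/19, 110.87.192.0/19, 110.87.224.0/19


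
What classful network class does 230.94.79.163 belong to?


First octet: 230
Binary: 11100110
1110xxxx -> Class D (224-239)
Class D (multicast), default mask N/A


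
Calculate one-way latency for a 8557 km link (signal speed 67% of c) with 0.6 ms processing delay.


Speed = 0.67 * 3e5 km/s = 201000 km/s
Propagation delay = 8557 / 201000 = 0.0426 s = 42.5721 ms
Processing delay = 0.6 ms
Total one-way latency = 43.1721 ms


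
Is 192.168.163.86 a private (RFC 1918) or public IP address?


RFC 1918 private ranges:
  10.0.0.0/8 (10.0.0.0 - 10.255.255.255)
  172.16.0.0/12 (172.16.0.0 - 172.31.255.255)
  192.168.0.0/16 (192.168.0.0 - 192.168.255.255)
Private (in 192.168.0.0/16)


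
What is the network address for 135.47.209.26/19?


IP:   10000111.00101111.11010001.00011010
Mask: 11111111.11111111.11100000.00000000
AND operation:
Net:  10000111.00101111.11000000.00000000
Network: 135.47.192.0/19


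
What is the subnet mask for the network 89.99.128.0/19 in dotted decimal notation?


/19 means 19 network bits, 13 host bits
Binary: 11111111111111111110000000000000
Mask: 255.255.224.0


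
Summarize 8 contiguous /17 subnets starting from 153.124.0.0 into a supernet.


Original prefix: /17
Number of subnets: 8 = 2^3
New prefix = 17 - 3 = 14
Supernet: 153.124.0.0/14


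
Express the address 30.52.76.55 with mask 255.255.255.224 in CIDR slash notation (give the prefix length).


Binary: 11111111.11111111.11111111.11100000
Count leading 1s
Prefix: /27


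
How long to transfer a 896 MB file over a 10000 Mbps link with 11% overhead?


Effective throughput = 10000 * (1 - 11/100) = 8900 Mbps
File size in Mb = 896 * 8 = 7168 Mb
Time = 7168 / 8900
Time = 0.8054 seconds


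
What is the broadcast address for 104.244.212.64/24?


Network: 104.244.212.0/24
Host bits = 8
Set all host bits to 1:
Broadcast: 104.244.212.255


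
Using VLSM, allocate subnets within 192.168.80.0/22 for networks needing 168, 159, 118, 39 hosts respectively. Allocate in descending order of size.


168 hosts -> /24 (254 usable): 192.168.80.0/24
159 hosts -> /24 (254 usable): 192.168.81.0/24
118 hosts -> /25 (126 usable): 192.168.82.0/25
39 hosts -> /26 (62 usable): 192.168.82.128/26
Allocation: 192.168.80.0/24 (168 hosts, 254 usable); 192.168.81.0/24 (159 hosts, 254 usable); 192.168.82.0/25 (118 hosts, 126 usable); 192.168.82.128/26 (39 hosts, 62 usable)


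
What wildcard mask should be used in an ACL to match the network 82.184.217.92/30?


Subnet mask: 255.255.255.252
Wildcard = 255.255.255.255 - subnet mask
255 - 255 = 0
255 - 255 = 0
255 - 255 = 0
255 - 252 = 3
Wildcard: 0.0.0.3


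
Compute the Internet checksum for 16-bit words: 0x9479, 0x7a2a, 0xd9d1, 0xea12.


Sum all words (with carry folding):
+ 0x9479 = 0x9479
+ 0x7a2a = 0x0ea4
+ 0xd9d1 = 0xe875
+ 0xea12 = 0xd288
One's complement: ~0xd288
Checksum = 0x2d77


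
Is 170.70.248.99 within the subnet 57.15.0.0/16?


Subnet network: 57.15.0.0
Test IP AND mask: 170.70.0.0
No, 170.70.248.99 is not in 57.15.0.0/16


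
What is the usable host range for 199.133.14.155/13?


Network: 199.128.0.0
Broadcast: 199.135.255.255
First usable = network + 1
Last usable = broadcast - 1
Range: 199.128.0.1 to 199.135.255.254


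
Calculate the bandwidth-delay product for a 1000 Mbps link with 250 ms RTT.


BDP = bandwidth * RTT
= 1000 Mbps * 250 ms
= 1000 * 1e6 * 250 / 1000 bits
= 250000000 bits
= 31250000 bytes
= 30517.5781 KB
BDP = 250000000 bits (31250000 bytes)


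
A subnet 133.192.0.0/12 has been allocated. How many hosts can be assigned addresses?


Host bits = 32 - 12 = 20
Total addresses = 2^20 = 1048576
Usable = total - 2 (network and broadcast)
Usable hosts: 1048574


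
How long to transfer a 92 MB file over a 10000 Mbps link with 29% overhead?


Effective throughput = 10000 * (1 - 29/100) = 7100 Mbps
File size in Mb = 92 * 8 = 736 Mb
Time = 736 / 7100
Time = 0.1037 seconds


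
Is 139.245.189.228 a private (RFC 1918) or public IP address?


RFC 1918 private ranges:
  10.0.0.0/8 (10.0.0.0 - 10.255.255.255)
  172.16.0.0/12 (172.16.0.0 - 172.31.255.255)
  192.168.0.0/16 (192.168.0.0 - 192.168.255.255)
Public (not in any RFC 1918 range)


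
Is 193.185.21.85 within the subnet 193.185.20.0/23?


Subnet network: 193.185.20.0
Test IP AND mask: 193.185.20.0
Yes, 193.185.21.85 is in 193.185.20.0/23


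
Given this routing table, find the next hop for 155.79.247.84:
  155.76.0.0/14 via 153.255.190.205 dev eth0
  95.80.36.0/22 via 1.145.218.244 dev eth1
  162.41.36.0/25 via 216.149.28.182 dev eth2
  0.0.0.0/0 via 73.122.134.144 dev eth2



Longest prefix match for 155.79.247.84:
  /14 155.76.0.0: MATCH
  /22 95.80.36.0: no
  /25 162.41.36.0: no
  /0 0.0.0.0: MATCH
Selected: next-hop 153.255.190.205 via eth0 (matched /14)


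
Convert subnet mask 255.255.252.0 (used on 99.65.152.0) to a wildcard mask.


Subnet mask: 255.255.252.0
Wildcard = 255.255.255.255 - subnet mask
255 - 255 = 0
255 - 255 = 0
255 - 252 = 3
255 - 0 = 255
Wildcard: 0.0.3.255


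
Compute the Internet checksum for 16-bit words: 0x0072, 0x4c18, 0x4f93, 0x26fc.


Sum all words (with carry folding):
+ 0x0072 = 0x0072
+ 0x4c18 = 0x4c8a
+ 0x4f93 = 0x9c1d
+ 0x26fc = 0xc319
One's complement: ~0xc319
Checksum = 0x3ce6


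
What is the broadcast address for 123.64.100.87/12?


Network: 123.64.0.0/12
Host bits = 20
Set all host bits to 1:
Broadcast: 123.79.255.255


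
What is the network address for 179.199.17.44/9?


IP:   10110011.11000111.00010001.00101100
Mask: 11111111.10000000.00000000.00000000
AND operation:
Net:  10110011.10000000.00000000.00000000
Network: 179.128.0.0/9


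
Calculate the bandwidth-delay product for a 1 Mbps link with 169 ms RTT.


BDP = bandwidth * RTT
= 1 Mbps * 169 ms
= 1 * 1e6 * 169 / 1000 bits
= 169000 bits
= 21125 bytes
= 20.6299 KB
BDP = 169000 bits (21125 bytes)


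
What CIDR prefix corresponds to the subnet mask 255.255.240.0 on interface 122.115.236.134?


Binary: 11111111.11111111.11110000.00000000
Count leading 1s
Prefix: /20


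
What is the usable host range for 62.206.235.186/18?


Network: 62.206.192.0
Broadcast: 62.206.255.255
First usable = network + 1
Last usable = broadcast - 1
Range: 62.206.192.1 to 62.206.255.254


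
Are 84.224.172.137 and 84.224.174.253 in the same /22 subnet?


Mask: 255.255.252.0
84.224.172.137 AND mask = 84.224.172.0
84.224.174.253 AND mask = 84.224.172.0
Yes, same subnet (84.224.172.0)


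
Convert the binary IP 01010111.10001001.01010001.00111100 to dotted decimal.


01010111 = 87
10001001 = 137
01010001 = 81
00111100 = 60
IP: 87.137.81.60


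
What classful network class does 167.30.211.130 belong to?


First octet: 167
Binary: 10100111
10xxxxxx -> Class B (128-191)
Class B, default mask 255.255.0.0 (/16)


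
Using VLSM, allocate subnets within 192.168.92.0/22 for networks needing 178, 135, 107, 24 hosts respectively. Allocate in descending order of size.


178 hosts -> /24 (254 usable): 192.168.92.0/24
135 hosts -> /24 (254 usable): 192.168.93.0/24
107 hosts -> /25 (126 usable): 192.168.94.0/25
24 hosts -> /27 (30 usable): 192.168.94.128/27
Allocation: 192.168.92.0/24 (178 hosts, 254 usable); 192.168.93.0/24 (135 hosts, 254 usable); 192.168.94.0/25 (107 hosts, 126 usable); 192.168.94.128/27 (24 hosts, 30 usable)


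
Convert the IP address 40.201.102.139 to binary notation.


40 = 00101000
201 = 11001001
102 = 01100110
139 = 10001011
Binary: 00101000.11001001.01100110.10001011


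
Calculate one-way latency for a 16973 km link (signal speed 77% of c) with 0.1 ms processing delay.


Speed = 0.77 * 3e5 km/s = 231000 km/s
Propagation delay = 16973 / 231000 = 0.0735 s = 73.4762 ms
Processing delay = 0.1 ms
Total one-way latency = 73.5762 ms


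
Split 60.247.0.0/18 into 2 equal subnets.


New prefix = 18 + 1 = 19
Each subnet has 8192 addresses
  60.247.0.0/19
  60.247.32.0/19
Subnets: 60.247.0.0/19, 60.247.32.0/19


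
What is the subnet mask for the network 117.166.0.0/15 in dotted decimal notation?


/15 means 15 network bits, 17 host bits
Binary: 11111111111111100000000000000000
Mask: 255.254.0.0


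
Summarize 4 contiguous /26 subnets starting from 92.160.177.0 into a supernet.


Original prefix: /26
Number of subnets: 4 = 2^2
New prefix = 26 - 2 = 24
Supernet: 92.160.177.0/24


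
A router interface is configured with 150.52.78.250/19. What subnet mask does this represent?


/19 means 19 network bits, 13 host bits
Binary: 11111111111111111110000000000000
Mask: 255.255.224.0


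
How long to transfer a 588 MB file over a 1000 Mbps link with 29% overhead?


Effective throughput = 1000 * (1 - 29/100) = 710 Mbps
File size in Mb = 588 * 8 = 4704 Mb
Time = 4704 / 710
Time = 6.6254 seconds


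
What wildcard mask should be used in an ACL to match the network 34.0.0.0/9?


Subnet mask: 255.128.0.0
Wildcard = 255.255.255.255 - subnet mask
255 - 255 = 0
255 - 128 = 127
255 - 0 = 255
255 - 0 = 255
Wildcard: 0.127.255.255


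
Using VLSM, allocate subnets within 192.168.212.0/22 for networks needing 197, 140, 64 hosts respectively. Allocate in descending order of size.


197 hosts -> /24 (254 usable): 192.168.212.0/24
140 hosts -> /24 (254 usable): 192.168.213.0/24
64 hosts -> /25 (126 usable): 192.168.214.0/25
Allocation: 192.168.212.0/24 (197 hosts, 254 usable); 192.168.213.0/24 (140 hosts, 254 usable); 192.168.214.0/25 (64 hosts, 126 usable)


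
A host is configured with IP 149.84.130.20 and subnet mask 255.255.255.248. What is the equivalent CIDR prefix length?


Binary: 11111111.11111111.11111111.11111000
Count leading 1s
Prefix: /29


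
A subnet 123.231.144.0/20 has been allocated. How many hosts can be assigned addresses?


Host bits = 32 - 20 = 12
Total addresses = 2^12 = 4096
Usable = total - 2 (network and broadcast)
Usable hosts: 4094


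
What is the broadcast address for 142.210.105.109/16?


Network: 142.210.0.0/16
Host bits = 16
Set all host bits to 1:
Broadcast: 142.210.255.255


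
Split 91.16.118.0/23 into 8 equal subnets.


New prefix = 23 + 3 = 26
Each subnet has 64 addresses
  91.16.118.0/26
  91.16.118.64/26
  91.16.118.128/26
  91.16.118.192/26
  91.16.119.0/26
  91.16.119.64/26
  91.16.119.128/26
  91.16.119.192/26
Subnets: 91.16.118.0/26, 91.16.118.64/26, 91.16.118.128/26, 91.16.118.192/26, 91.16.119.0/26, 91.16.119.64/26, 91.16.119.128/26, 91.16.119.192/26


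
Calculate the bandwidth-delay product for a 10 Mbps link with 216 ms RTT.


BDP = bandwidth * RTT
= 10 Mbps * 216 ms
= 10 * 1e6 * 216 / 1000 bits
= 2160000 bits
= 270000 bytes
= 263.6719 KB
BDP = 2160000 bits (270000 bytes)


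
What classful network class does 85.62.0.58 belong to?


First octet: 85
Binary: 01010101
0xxxxxxx -> Class A (1-126)
Class A, default mask 255.0.0.0 (/8)


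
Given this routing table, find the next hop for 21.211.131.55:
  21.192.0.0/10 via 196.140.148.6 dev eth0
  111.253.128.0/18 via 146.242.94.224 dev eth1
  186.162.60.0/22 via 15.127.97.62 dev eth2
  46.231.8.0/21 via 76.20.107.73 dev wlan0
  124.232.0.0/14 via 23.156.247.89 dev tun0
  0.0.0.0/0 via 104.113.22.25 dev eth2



Longest prefix match for 21.211.131.55:
  /10 21.192.0.0: MATCH
  /18 111.253.128.0: no
  /22 186.162.60.0: no
  /21 46.231.8.0: no
  /14 124.232.0.0: no
  /0 0.0.0.0: MATCH
Selected: next-hop 196.140.148.6 via eth0 (matched /10)


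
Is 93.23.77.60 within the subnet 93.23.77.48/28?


Subnet network: 93.23.77.48
Test IP AND mask: 93.23.77.48
Yes, 93.23.77.60 is in 93.23.77.48/28


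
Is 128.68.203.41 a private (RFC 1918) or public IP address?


RFC 1918 private ranges:
  10.0.0.0/8 (10.0.0.0 - 10.255.255.255)
  172.16.0.0/12 (172.16.0.0 - 172.31.255.255)
  192.168.0.0/16 (192.168.0.0 - 192.168.255.255)
Public (not in any RFC 1918 range)


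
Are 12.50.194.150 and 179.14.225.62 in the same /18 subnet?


Mask: 255.255.192.0
12.50.194.150 AND mask = 12.50.192.0
179.14.225.62 AND mask = 179.14.192.0
No, different subnets (12.50.192.0 vs 179.14.192.0)


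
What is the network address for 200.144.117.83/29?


IP:   11001000.10010000.01110101.01010011
Mask: 11111111.11111111.11111111.11111000
AND operation:
Net:  11001000.10010000.01110101.01010000
Network: 200.144.117.80/29


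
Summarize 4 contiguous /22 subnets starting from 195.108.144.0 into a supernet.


Original prefix: /22
Number of subnets: 4 = 2^2
New prefix = 22 - 2 = 20
Supernet: 195.108.144.0/20


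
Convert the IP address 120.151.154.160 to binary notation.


120 = 01111000
151 = 10010111
154 = 10011010
160 = 10100000
Binary: 01111000.10010111.10011010.10100000


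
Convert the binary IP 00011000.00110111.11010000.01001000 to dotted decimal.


00011000 = 24
00110111 = 55
11010000 = 208
01001000 = 72
IP: 24.55.208.72


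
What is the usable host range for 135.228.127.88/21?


Network: 135.228.120.0
Broadcast: 135.228.127.255
First usable = network + 1
Last usable = broadcast - 1
Range: 135.228.120.1 to 135.228.127.254


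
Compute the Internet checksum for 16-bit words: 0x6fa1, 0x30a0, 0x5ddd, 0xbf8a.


Sum all words (with carry folding):
+ 0x6fa1 = 0x6fa1
+ 0x30a0 = 0xa041
+ 0x5ddd = 0xfe1e
+ 0xbf8a = 0xbda9
One's complement: ~0xbda9
Checksum = 0x4256


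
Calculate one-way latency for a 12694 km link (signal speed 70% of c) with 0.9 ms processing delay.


Speed = 0.7 * 3e5 km/s = 210000 km/s
Propagation delay = 12694 / 210000 = 0.0604 s = 60.4476 ms
Processing delay = 0.9 ms
Total one-way latency = 61.3476 ms


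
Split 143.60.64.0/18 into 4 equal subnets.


New prefix = 18 + 2 = 20
Each subnet has 4096 addresses
  143.60.64.0/20
  143.60.80.0/20
  143.60.96.0/20
  143.60.112.0/20
Subnets: 143.60.64.0/20, 143.60.80.0/20, 143.60.96.0/20, 143.60.112.0/20


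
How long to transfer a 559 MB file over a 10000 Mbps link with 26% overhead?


Effective throughput = 10000 * (1 - 26/100) = 7400 Mbps
File size in Mb = 559 * 8 = 4472 Mb
Time = 4472 / 7400
Time = 0.6043 seconds


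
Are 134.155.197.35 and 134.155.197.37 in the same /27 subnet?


Mask: 255.255.255.224
134.155.197.35 AND mask = 134.155.197.32
134.155.197.37 AND mask = 134.155.197.32
Yes, same subnet (134.155.197.32)


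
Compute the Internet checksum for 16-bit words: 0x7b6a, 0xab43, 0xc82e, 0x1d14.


Sum all words (with carry folding):
+ 0x7b6a = 0x7b6a
+ 0xab43 = 0x26ae
+ 0xc82e = 0xeedc
+ 0x1d14 = 0x0bf1
One's complement: ~0x0bf1
Checksum = 0xf40e


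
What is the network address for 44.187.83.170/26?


IP:   00101100.10111011.01010011.10101010
Mask: 11111111.11111111.11111111.11000000
AND operation:
Net:  00101100.10111011.01010011.10000000
Network: 44.187.83.128/26


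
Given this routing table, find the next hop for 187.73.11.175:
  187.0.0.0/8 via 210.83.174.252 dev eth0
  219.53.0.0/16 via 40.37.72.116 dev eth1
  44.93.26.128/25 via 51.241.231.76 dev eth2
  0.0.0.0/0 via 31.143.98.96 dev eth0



Longest prefix match for 187.73.11.175:
  /8 187.0.0.0: MATCH
  /16 219.53.0.0: no
  /25 44.93.26.128: no
  /0 0.0.0.0: MATCH
Selected: next-hop 210.83.174.252 via eth0 (matched /8)


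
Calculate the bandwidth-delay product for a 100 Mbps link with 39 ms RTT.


BDP = bandwidth * RTT
= 100 Mbps * 39 ms
= 100 * 1e6 * 39 / 1000 bits
= 3900000 bits
= 487500 bytes
= 476.0742 KB
BDP = 3900000 bits (487500 bytes)


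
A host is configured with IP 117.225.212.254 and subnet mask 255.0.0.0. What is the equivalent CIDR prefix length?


Binary: 11111111.00000000.00000000.00000000
Count leading 1s
Prefix: /8


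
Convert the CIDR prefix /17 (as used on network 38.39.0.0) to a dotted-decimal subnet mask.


/17 means 17 network bits, 15 host bits
Binary: 11111111111111111000000000000000
Mask: 255.255.128.0


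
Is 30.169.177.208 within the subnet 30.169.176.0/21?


Subnet network: 30.169.176.0
Test IP AND mask: 30.169.176.0
Yes, 30.169.177.208 is in 30.169.176.0/21


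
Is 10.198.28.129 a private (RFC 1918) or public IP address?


RFC 1918 private ranges:
  10.0.0.0/8 (10.0.0.0 - 10.255.255.255)
  172.16.0.0/12 (172.16.0.0 - 172.31.255.255)
  192.168.0.0/16 (192.168.0.0 - 192.168.255.255)
Private (in 10.0.0.0/8)


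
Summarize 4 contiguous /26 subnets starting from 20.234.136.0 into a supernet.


Original prefix: /26
Number of subnets: 4 = 2^2
New prefix = 26 - 2 = 24
Supernet: 20.234.136.0/24


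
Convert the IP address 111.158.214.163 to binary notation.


111 = 01101111
158 = 10011110
214 = 11010110
163 = 10100011
Binary: 01101111.10011110.11010110.10100011


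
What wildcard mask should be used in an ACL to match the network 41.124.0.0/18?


Subnet mask: 255.255.192.0
Wildcard = 255.255.255.255 - subnet mask
255 - 255 = 0
255 - 255 = 0
255 - 192 = 63
255 - 0 = 255
Wildcard: 0.0.63.255


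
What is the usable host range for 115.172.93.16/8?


Network: 115.0.0.0
Broadcast: 115.255.255.255
First usable = network + 1
Last usable = broadcast - 1
Range: 115.0.0.1 to 115.255.255.254


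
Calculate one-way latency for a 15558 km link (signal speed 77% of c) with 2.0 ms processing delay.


Speed = 0.77 * 3e5 km/s = 231000 km/s
Propagation delay = 15558 / 231000 = 0.0674 s = 67.3506 ms
Processing delay = 2.0 ms
Total one-way latency = 69.3506 ms


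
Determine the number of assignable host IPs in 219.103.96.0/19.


Host bits = 32 - 19 = 13
Total addresses = 2^13 = 8192
Usable = total - 2 (network and broadcast)
Usable hosts: 8190


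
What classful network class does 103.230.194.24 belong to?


First octet: 103
Binary: 01100111
0xxxxxxx -> Class A (1-126)
Class A, default mask 255.0.0.0 (/8)


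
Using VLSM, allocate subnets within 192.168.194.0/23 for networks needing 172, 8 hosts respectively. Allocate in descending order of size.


172 hosts -> /24 (254 usable): 192.168.194.0/24
8 hosts -> /28 (14 usable): 192.168.195.0/28
Allocation: 192.168.194.0/24 (172 hosts, 254 usable); 192.168.195.0/28 (8 hosts, 14 usable)


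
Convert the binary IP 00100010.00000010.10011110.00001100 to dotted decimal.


00100010 = 34
00000010 = 2
10011110 = 158
00001100 = 12
IP: 34.2.158.12


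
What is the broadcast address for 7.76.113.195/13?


Network: 7.72.0.0/13
Host bits = 19
Set all host bits to 1:
Broadcast: 7.79.255.255


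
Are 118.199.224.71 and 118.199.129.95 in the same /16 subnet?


Mask: 255.255.0.0
118.199.224.71 AND mask = 118.199.0.0
118.199.129.95 AND mask = 118.199.0.0
Yes, same subnet (118.199.0.0)


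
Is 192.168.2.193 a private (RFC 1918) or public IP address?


RFC 1918 private ranges:
  10.0.0.0/8 (10.0.0.0 - 10.255.255.255)
  172.16.0.0/12 (172.16.0.0 - 172.31.255.255)
  192.168.0.0/16 (192.168.0.0 - 192.168.255.255)
Private (in 192.168.0.0/16)


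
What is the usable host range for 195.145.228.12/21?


Network: 195.145.224.0
Broadcast: 195.145.231.255
First usable = network + 1
Last usable = broadcast - 1
Range: 195.145.224.1 to 195.145.231.254


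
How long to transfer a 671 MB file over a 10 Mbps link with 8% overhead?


Effective throughput = 10 * (1 - 8/100) = 9.2 Mbps
File size in Mb = 671 * 8 = 5368 Mb
Time = 5368 / 9.2
Time = 583.4783 seconds


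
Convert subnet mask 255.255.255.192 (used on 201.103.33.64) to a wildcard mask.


Subnet mask: 255.255.255.192
Wildcard = 255.255.255.255 - subnet mask
255 - 255 = 0
255 - 255 = 0
255 - 255 = 0
255 - 192 = 63
Wildcard: 0.0.0.63


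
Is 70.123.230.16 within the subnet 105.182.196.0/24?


Subnet network: 105.182.196.0
Test IP AND mask: 70.123.230.0
No, 70.123.230.16 is not in 105.182.196.0/24


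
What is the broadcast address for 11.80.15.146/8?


Network: 11.0.0.0/8
Host bits = 24
Set all host bits to 1:
Broadcast: 11.255.255.255


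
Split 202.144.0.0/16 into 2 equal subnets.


New prefix = 16 + 1 = 17
Each subnet has 32768 addresses
  202.144.0.0/17
  202.144.128.0/17
Subnets: 202.144.0.0/17, 202.144.128.0/17


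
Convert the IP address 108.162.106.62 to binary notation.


108 = 01101100
162 = 10100010
106 = 01101010
62 = 00111110
Binary: 01101100.10100010.01101010.00111110


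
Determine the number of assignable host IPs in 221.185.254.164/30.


Host bits = 32 - 30 = 2
Total addresses = 2^2 = 4
Usable = total - 2 (network and broadcast)
Usable hosts: 2


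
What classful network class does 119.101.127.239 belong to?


First octet: 119
Binary: 01110111
0xxxxxxx -> Class A (1-126)
Class A, default mask 255.0.0.0 (/8)


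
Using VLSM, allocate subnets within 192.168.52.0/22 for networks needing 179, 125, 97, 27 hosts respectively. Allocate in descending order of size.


179 hosts -> /24 (254 usable): 192.168.52.0/24
125 hosts -> /25 (126 usable): 192.168.53.0/25
97 hosts -> /25 (126 usable): 192.168.53.128/25
27 hosts -> /27 (30 usable): 192.168.54.0/27
Allocation: 192.168.52.0/24 (179 hosts, 254 usable); 192.168.53.0/25 (125 hosts, 126 usable); 192.168.53.128/25 (97 hosts, 126 usable); 192.168.54.0/27 (27 hosts, 30 usable)


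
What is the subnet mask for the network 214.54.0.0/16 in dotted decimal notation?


/16 means 16 network bits, 16 host bits
Binary: 11111111111111110000000000000000
Mask: 255.255.0.0


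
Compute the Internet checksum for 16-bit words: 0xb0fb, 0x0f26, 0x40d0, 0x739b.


Sum all words (with carry folding):
+ 0xb0fb = 0xb0fb
+ 0x0f26 = 0xc021
+ 0x40d0 = 0x00f2
+ 0x739b = 0x748d
One's complement: ~0x748d
Checksum = 0x8b72


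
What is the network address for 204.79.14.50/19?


IP:   11001100.01001111.00001110.00110010
Mask: 11111111.11111111.11100000.00000000
AND operation:
Net:  11001100.01001111.00000000.00000000
Network: 204.79.0.0/19


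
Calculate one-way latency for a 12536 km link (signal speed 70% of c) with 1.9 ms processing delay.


Speed = 0.7 * 3e5 km/s = 210000 km/s
Propagation delay = 12536 / 210000 = 0.0597 s = 59.6952 ms
Processing delay = 1.9 ms
Total one-way latency = 61.5952 ms


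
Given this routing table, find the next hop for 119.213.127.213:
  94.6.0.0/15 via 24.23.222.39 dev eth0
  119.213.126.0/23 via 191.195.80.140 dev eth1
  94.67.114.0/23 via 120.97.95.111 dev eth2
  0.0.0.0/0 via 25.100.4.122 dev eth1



Longest prefix match for 119.213.127.213:
  /15 94.6.0.0: no
  /23 119.213.126.0: MATCH
  /23 94.67.114.0: no
  /0 0.0.0.0: MATCH
Selected: next-hop 191.195.80.140 via eth1 (matched /23)


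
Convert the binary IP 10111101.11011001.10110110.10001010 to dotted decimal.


10111101 = 189
11011001 = 217
10110110 = 182
10001010 = 138
IP: 189.217.182.138


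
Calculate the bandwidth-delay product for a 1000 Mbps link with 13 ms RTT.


BDP = bandwidth * RTT
= 1000 Mbps * 13 ms
= 1000 * 1e6 * 13 / 1000 bits
= 13000000 bits
= 1625000 bytes
= 1586.9141 KB
BDP = 13000000 bits (1625000 bytes)


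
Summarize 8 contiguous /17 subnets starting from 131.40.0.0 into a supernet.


Original prefix: /17
Number of subnets: 8 = 2^3
New prefix = 17 - 3 = 14
Supernet: 131.40.0.0/14


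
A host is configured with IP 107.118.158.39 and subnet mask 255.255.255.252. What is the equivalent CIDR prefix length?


Binary: 11111111.11111111.11111111.11111100
Count leading 1s
Prefix: /30


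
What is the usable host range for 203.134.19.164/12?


Network: 203.128.0.0
Broadcast: 203.143.255.255
First usable = network + 1
Last usable = broadcast - 1
Range: 203.128.0.1 to 203.143.255.254


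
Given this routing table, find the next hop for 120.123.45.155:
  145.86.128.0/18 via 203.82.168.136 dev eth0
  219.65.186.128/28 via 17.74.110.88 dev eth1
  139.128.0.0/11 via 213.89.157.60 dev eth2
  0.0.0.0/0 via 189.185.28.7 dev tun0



Longest prefix match for 120.123.45.155:
  /18 145.86.128.0: no
  /28 219.65.186.128: no
  /11 139.128.0.0: no
  /0 0.0.0.0: MATCH
Selected: next-hop 189.185.28.7 via tun0 (matched /0)


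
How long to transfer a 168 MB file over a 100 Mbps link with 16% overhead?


Effective throughput = 100 * (1 - 16/100) = 84 Mbps
File size in Mb = 168 * 8 = 1344 Mb
Time = 1344 / 84
Time = 16 seconds


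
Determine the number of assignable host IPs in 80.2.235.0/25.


Host bits = 32 - 25 = 7
Total addresses = 2^7 = 128
Usable = total - 2 (network and broadcast)
Usable hosts: 126


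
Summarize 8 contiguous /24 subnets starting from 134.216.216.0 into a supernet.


Original prefix: /24
Number of subnets: 8 = 2^3
New prefix = 24 - 3 = 21
Supernet: 134.216.216.0/21


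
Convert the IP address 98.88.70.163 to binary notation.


98 = 01100010
88 = 01011000
70 = 01000110
163 = 10100011
Binary: 01100010.01011000.01000110.10100011


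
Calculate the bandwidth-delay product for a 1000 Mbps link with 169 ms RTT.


BDP = bandwidth * RTT
= 1000 Mbps * 169 ms
= 1000 * 1e6 * 169 / 1000 bits
= 169000000 bits
= 21125000 bytes
= 20629.8828 KB
BDP = 169000000 bits (21125000 bytes)


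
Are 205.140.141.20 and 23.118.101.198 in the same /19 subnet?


Mask: 255.255.224.0
205.140.141.20 AND mask = 205.140.128.0
23.118.101.198 AND mask = 23.118.96.0
No, different subnets (205.140.128.0 vs 23.118.96.0)


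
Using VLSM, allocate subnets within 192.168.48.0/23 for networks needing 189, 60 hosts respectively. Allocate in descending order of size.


189 hosts -> /24 (254 usable): 192.168.48.0/24
60 hosts -> /26 (62 usable): 192.168.49.0/26
Allocation: 192.168.48.0/24 (189 hosts, 254 usable); 192.168.49.0/26 (60 hosts, 62 usable)


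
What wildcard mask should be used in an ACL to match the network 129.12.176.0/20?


Subnet mask: 255.255.240.0
Wildcard = 255.255.255.255 - subnet mask
255 - 255 = 0
255 - 255 = 0
255 - 240 = 15
255 - 0 = 255
Wildcard: 0.0.15.255


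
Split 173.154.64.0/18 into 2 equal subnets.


New prefix = 18 + 1 = 19
Each subnet has 8192 addresses
  173.154.64.0/19
  173.154.96.0/19
Subnets: 173.154.64.0/19, 173.154.96.0/19


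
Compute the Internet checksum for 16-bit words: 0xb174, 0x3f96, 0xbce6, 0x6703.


Sum all words (with carry folding):
+ 0xb174 = 0xb174
+ 0x3f96 = 0xf10a
+ 0xbce6 = 0xadf1
+ 0x6703 = 0x14f5
One's complement: ~0x14f5
Checksum = 0xeb0a


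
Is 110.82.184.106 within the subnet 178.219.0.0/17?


Subnet network: 178.219.0.0
Test IP AND mask: 110.82.128.0
No, 110.82.184.106 is not in 178.219.0.0/17


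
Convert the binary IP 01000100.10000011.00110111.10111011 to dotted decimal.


01000100 = 68
10000011 = 131
00110111 = 55
10111011 = 187
IP: 68.131.55.187


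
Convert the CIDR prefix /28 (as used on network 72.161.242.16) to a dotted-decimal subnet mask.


/28 means 28 network bits, 4 host bits
Binary: 11111111111111111111111111110000
Mask: 255.255.255.240


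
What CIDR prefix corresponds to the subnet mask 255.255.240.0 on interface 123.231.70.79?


Binary: 11111111.11111111.11110000.00000000
Count leading 1s
Prefix: /20


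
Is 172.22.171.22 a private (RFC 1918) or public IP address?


RFC 1918 private ranges:
  10.0.0.0/8 (10.0.0.0 - 10.255.255.255)
  172.16.0.0/12 (172.16.0.0 - 172.31.255.255)
  192.168.0.0/16 (192.168.0.0 - 192.168.255.255)
Private (in 172.16.0.0/12)


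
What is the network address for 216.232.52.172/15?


IP:   11011000.11101000.00110100.10101100
Mask: 11111111.11111110.00000000.00000000
AND operation:
Net:  11011000.11101000.00000000.00000000
Network: 216.232.0.0/15


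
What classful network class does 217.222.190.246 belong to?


First octet: 217
Binary: 11011001
110xxxxx -> Class C (192-223)
Class C, default mask 255.255.255.0 (/24)


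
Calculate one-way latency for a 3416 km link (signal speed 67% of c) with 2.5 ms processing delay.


Speed = 0.67 * 3e5 km/s = 201000 km/s
Propagation delay = 3416 / 201000 = 0.017 s = 16.995 ms
Processing delay = 2.5 ms
Total one-way latency = 19.495 ms


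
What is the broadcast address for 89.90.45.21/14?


Network: 89.88.0.0/14
Host bits = 18
Set all host bits to 1:
Broadcast: 89.91.255.255


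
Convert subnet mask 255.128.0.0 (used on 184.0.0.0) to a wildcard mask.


Subnet mask: 255.128.0.0
Wildcard = 255.255.255.255 - subnet mask
255 - 255 = 0
255 - 128 = 127
255 - 0 = 255
255 - 0 = 255
Wildcard: 0.127.255.255


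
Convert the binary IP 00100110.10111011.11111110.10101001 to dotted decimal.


00100110 = 38
10111011 = 187
11111110 = 254
10101001 = 169
IP: 38.187.254.169


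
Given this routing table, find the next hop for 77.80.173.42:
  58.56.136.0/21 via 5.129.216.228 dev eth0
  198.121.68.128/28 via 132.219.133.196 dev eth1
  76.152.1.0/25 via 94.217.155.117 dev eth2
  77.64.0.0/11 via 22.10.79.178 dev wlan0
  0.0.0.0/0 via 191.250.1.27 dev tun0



Longest prefix match for 77.80.173.42:
  /21 58.56.136.0: no
  /28 198.121.68.128: no
  /25 76.152.1.0: no
  /11 77.64.0.0: MATCH
  /0 0.0.0.0: MATCH
Selected: next-hop 22.10.79.178 via wlan0 (matched /11)


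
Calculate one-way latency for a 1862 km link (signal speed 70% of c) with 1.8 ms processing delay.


Speed = 0.7 * 3e5 km/s = 210000 km/s
Propagation delay = 1862 / 210000 = 0.0089 s = 8.8667 ms
Processing delay = 1.8 ms
Total one-way latency = 10.6667 ms


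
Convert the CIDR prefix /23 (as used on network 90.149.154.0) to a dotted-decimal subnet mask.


/23 means 23 network bits, 9 host bits
Binary: 11111111111111111111111000000000
Mask: 255.255.254.0


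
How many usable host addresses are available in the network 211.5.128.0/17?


Host bits = 32 - 17 = 15
Total addresses = 2^15 = 32768
Usable = total - 2 (network and broadcast)
Usable hosts: 32766


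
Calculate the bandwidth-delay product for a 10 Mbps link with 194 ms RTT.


BDP = bandwidth * RTT
= 10 Mbps * 194 ms
= 10 * 1e6 * 194 / 1000 bits
= 1940000 bits
= 242500 bytes
= 236.8164 KB
BDP = 1940000 bits (242500 bytes)
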